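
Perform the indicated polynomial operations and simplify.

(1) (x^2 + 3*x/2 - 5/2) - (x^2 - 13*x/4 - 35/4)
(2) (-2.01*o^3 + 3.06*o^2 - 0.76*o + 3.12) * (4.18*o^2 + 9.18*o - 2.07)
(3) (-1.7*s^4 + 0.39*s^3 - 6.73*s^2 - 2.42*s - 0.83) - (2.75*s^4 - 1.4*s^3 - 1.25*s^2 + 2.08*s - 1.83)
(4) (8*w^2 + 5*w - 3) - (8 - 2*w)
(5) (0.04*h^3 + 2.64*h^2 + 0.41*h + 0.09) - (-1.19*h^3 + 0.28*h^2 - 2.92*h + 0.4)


(1) = 19*x/4 + 25/4
(2) = -8.4018*o^5 - 5.661*o^4 + 29.0747*o^3 - 0.2694*o^2 + 30.2148*o - 6.4584
(3) = -4.45*s^4 + 1.79*s^3 - 5.48*s^2 - 4.5*s + 1.0
(4) = 8*w^2 + 7*w - 11
(5) = 1.23*h^3 + 2.36*h^2 + 3.33*h - 0.31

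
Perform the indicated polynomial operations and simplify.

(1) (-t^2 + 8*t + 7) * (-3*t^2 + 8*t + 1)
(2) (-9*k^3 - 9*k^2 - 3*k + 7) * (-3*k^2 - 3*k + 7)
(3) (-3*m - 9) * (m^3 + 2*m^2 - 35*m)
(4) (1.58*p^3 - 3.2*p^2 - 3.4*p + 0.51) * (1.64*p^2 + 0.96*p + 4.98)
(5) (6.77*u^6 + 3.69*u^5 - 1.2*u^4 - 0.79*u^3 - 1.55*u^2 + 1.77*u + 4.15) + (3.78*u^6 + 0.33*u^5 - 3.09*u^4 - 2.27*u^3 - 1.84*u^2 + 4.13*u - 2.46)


(1) = 3*t^4 - 32*t^3 + 42*t^2 + 64*t + 7
(2) = 27*k^5 + 54*k^4 - 27*k^3 - 75*k^2 - 42*k + 49
(3) = -3*m^4 - 15*m^3 + 87*m^2 + 315*m
(4) = 2.5912*p^5 - 3.7312*p^4 - 0.7796*p^3 - 18.3636*p^2 - 16.4424*p + 2.5398
(5) = 10.55*u^6 + 4.02*u^5 - 4.29*u^4 - 3.06*u^3 - 3.39*u^2 + 5.9*u + 1.69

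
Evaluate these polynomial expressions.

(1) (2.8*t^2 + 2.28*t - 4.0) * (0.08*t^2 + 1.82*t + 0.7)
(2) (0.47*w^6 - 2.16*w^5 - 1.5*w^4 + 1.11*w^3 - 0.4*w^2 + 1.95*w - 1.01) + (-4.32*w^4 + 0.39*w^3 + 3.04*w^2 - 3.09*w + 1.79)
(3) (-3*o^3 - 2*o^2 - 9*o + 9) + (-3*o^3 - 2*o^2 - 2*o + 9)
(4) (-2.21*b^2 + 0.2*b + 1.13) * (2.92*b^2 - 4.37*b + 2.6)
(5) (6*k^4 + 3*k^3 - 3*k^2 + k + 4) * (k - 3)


(1) = 0.224*t^4 + 5.2784*t^3 + 5.7896*t^2 - 5.684*t - 2.8
(2) = 0.47*w^6 - 2.16*w^5 - 5.82*w^4 + 1.5*w^3 + 2.64*w^2 - 1.14*w + 0.78
(3) = -6*o^3 - 4*o^2 - 11*o + 18
(4) = -6.4532*b^4 + 10.2417*b^3 - 3.3204*b^2 - 4.4181*b + 2.938
(5) = 6*k^5 - 15*k^4 - 12*k^3 + 10*k^2 + k - 12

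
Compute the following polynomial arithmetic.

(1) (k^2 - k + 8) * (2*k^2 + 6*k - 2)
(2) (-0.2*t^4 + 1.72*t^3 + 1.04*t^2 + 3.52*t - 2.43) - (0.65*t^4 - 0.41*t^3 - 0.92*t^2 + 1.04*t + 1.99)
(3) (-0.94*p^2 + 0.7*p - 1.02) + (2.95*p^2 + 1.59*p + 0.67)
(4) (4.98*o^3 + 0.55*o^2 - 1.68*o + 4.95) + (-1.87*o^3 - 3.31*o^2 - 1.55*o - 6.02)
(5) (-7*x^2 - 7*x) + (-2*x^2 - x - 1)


(1) = 2*k^4 + 4*k^3 + 8*k^2 + 50*k - 16
(2) = -0.85*t^4 + 2.13*t^3 + 1.96*t^2 + 2.48*t - 4.42
(3) = 2.01*p^2 + 2.29*p - 0.35
(4) = 3.11*o^3 - 2.76*o^2 - 3.23*o - 1.07
(5) = -9*x^2 - 8*x - 1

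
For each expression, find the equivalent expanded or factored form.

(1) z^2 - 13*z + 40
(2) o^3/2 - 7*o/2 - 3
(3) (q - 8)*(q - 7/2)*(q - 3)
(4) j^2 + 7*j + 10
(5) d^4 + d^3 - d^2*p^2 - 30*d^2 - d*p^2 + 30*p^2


(1) = (z - 8)*(z - 5)
(2) = (o/2 + 1/2)*(o - 3)*(o + 2)
(3) = q^3 - 29*q^2/2 + 125*q/2 - 84
(4) = (j + 2)*(j + 5)
(5) = (d - 5)*(d + 6)*(d - p)*(d + p)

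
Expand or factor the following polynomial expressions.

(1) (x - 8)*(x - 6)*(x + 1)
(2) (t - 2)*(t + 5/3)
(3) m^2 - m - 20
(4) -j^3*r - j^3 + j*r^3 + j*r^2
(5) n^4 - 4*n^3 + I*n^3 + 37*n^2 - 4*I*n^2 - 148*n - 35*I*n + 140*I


(1) = x^3 - 13*x^2 + 34*x + 48
(2) = t^2 - t/3 - 10/3
(3) = (m - 5)*(m + 4)
(4) = (-j + r)*(j + r)*(j*r + j)
(5) = (n - 4)*(n - 5*I)*(n - I)*(n + 7*I)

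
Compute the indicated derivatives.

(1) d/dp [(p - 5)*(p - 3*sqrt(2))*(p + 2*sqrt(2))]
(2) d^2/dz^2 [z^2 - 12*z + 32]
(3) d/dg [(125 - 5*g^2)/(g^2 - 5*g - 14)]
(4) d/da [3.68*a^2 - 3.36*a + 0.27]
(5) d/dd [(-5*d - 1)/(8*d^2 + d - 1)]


(1) = 3*p^2 - 10*p - 2*sqrt(2)*p - 12 + 5*sqrt(2)
(2) = 2
(3) = 5*(5*g^2 - 22*g + 125)/(g^4 - 10*g^3 - 3*g^2 + 140*g + 196)
(4) = 7.36*a - 3.36
(5) = (-40*d^2 - 5*d + (5*d + 1)*(16*d + 1) + 5)/(8*d^2 + d - 1)^2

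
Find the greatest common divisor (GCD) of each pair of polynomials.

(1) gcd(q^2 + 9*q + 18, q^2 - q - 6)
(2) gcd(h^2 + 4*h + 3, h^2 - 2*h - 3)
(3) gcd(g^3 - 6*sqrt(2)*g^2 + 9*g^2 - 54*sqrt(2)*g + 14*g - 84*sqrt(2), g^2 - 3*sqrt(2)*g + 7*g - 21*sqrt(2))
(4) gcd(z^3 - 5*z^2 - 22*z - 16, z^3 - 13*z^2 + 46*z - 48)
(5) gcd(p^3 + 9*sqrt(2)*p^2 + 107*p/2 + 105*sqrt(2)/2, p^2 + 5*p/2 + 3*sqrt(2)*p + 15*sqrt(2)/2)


(1) = 1
(2) = h + 1
(3) = g + 7
(4) = gcd((z - 8)*(z + 1)*(z + 2), (z - 8)*(z - 3)*(z - 2)) = z - 8
(5) = gcd((p + 5*sqrt(2)/2)*(p + 3*sqrt(2))*(p + 7*sqrt(2)/2), (p + 5/2)*(p + 3*sqrt(2))) = p + 3*sqrt(2)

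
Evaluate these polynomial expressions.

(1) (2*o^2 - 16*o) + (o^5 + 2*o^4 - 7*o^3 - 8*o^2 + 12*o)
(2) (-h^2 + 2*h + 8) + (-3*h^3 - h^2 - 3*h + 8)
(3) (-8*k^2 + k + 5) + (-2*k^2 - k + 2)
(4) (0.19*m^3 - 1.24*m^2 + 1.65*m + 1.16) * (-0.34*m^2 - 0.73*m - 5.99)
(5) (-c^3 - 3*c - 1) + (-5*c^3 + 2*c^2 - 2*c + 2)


(1) = o^5 + 2*o^4 - 7*o^3 - 6*o^2 - 4*o
(2) = -3*h^3 - 2*h^2 - h + 16
(3) = 7 - 10*k^2
(4) = -0.0646*m^5 + 0.2829*m^4 - 0.7939*m^3 + 5.8287*m^2 - 10.7303*m - 6.9484
(5) = -6*c^3 + 2*c^2 - 5*c + 1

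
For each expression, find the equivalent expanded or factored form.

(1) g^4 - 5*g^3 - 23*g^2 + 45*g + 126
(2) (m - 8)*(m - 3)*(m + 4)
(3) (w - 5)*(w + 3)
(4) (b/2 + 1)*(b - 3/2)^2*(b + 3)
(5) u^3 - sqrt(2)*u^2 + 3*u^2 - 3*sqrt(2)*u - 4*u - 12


(1) = (g - 7)*(g - 3)*(g + 2)*(g + 3)
(2) = m^3 - 7*m^2 - 20*m + 96
(3) = w^2 - 2*w - 15
(4) = b^4/2 + b^3 - 27*b^2/8 - 27*b/8 + 27/4
(5) = (u + 3)*(u - 2*sqrt(2))*(u + sqrt(2))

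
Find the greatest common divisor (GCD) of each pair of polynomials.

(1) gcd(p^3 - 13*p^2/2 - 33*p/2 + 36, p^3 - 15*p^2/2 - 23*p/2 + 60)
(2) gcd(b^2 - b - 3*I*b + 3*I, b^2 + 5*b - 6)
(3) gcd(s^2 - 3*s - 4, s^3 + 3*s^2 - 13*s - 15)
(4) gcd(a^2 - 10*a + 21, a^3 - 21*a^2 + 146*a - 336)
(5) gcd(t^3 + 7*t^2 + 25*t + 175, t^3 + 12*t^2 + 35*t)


(1) = p^2 - 5*p - 24
(2) = gcd((b - 1)*(b - 3*I), (b - 1)*(b + 6)) = b - 1
(3) = gcd((s - 4)*(s + 1), (s - 3)*(s + 1)*(s + 5)) = s + 1
(4) = a - 7
(5) = t + 7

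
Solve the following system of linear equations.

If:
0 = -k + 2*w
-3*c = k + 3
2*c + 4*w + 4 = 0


Then:
c = -1/2
k = -3/2
w = -3/4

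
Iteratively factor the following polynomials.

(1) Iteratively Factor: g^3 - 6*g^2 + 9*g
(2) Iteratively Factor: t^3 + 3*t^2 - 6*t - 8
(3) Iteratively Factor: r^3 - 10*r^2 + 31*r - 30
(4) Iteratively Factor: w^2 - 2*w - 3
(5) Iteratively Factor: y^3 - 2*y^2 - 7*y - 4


(1) = (g)*(g^2 - 6*g + 9) = g*(g - 3)*(g - 3)
(2) = (t + 4)*(t^2 - t - 2) = (t - 2)*(t + 4)*(t + 1)
(3) = (r - 2)*(r^2 - 8*r + 15) = (r - 3)*(r - 2)*(r - 5)
(4) = (w - 3)*(w + 1)
(5) = (y - 4)*(y^2 + 2*y + 1) = (y - 4)*(y + 1)*(y + 1)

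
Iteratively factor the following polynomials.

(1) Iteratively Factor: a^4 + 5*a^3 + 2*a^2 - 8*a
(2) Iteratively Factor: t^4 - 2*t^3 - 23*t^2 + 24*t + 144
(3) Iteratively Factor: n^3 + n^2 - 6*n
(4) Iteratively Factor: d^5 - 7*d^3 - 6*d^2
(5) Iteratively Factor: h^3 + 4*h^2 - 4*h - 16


(1) = (a + 4)*(a^3 + a^2 - 2*a) = (a + 2)*(a + 4)*(a^2 - a) = (a - 1)*(a + 2)*(a + 4)*(a)
(2) = (t - 4)*(t^3 + 2*t^2 - 15*t - 36) = (t - 4)^2*(t^2 + 6*t + 9) = (t - 4)^2*(t + 3)*(t + 3)
(3) = (n - 2)*(n^2 + 3*n) = n*(n - 2)*(n + 3)
(4) = (d + 2)*(d^4 - 2*d^3 - 3*d^2) = (d + 1)*(d + 2)*(d^3 - 3*d^2) = d*(d + 1)*(d + 2)*(d^2 - 3*d) = d^2*(d + 1)*(d + 2)*(d - 3)
(5) = (h + 2)*(h^2 + 2*h - 8) = (h - 2)*(h + 2)*(h + 4)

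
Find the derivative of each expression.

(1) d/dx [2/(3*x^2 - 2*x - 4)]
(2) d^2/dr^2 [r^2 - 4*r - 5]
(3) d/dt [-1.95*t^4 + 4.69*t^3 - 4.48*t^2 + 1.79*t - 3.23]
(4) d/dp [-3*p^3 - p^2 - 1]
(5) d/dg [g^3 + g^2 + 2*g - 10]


(1) = 4*(1 - 3*x)/(-3*x^2 + 2*x + 4)^2
(2) = 2
(3) = -7.8*t^3 + 14.07*t^2 - 8.96*t + 1.79
(4) = p*(-9*p - 2)
(5) = 3*g^2 + 2*g + 2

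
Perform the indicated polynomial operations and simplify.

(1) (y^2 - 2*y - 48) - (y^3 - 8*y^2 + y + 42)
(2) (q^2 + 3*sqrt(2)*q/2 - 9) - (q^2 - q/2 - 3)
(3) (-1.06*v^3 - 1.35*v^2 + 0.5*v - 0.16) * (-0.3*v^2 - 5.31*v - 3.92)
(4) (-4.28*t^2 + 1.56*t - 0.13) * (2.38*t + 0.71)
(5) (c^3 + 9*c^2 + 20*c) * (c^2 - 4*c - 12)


(1) = -y^3 + 9*y^2 - 3*y - 90
(2) = q/2 + 3*sqrt(2)*q/2 - 6
(3) = 0.318*v^5 + 6.0336*v^4 + 11.1737*v^3 + 2.685*v^2 - 1.1104*v + 0.6272
(4) = -10.1864*t^3 + 0.674*t^2 + 0.7982*t - 0.0923
(5) = c^5 + 5*c^4 - 28*c^3 - 188*c^2 - 240*c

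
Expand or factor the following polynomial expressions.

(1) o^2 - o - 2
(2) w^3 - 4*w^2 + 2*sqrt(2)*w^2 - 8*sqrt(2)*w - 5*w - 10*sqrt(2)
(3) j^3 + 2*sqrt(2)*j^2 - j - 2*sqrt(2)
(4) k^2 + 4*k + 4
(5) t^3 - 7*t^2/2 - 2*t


(1) = (o - 2)*(o + 1)
(2) = (w - 5)*(w + 1)*(w + 2*sqrt(2))
(3) = (j - 1)*(j + 1)*(j + 2*sqrt(2))
(4) = (k + 2)^2
(5) = t*(t - 4)*(t + 1/2)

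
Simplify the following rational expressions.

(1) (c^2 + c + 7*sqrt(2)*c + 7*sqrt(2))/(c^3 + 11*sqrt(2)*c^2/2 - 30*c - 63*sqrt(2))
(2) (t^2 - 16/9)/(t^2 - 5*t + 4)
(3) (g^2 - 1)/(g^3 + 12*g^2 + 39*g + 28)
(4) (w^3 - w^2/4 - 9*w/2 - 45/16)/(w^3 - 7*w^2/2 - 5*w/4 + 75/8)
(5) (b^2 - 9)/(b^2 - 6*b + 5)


(1) = (2*c + 2)/(2*c^2 - 3*sqrt(2)*c - 18)
(2) = (9*t^2 - 16)/(9*t^2 - 45*t + 36)
(3) = (g - 1)/(g^2 + 11*g + 28)
(4) = (4*w + 3)/(4*w - 10)
(5) = (b^2 - 9)/(b^2 - 6*b + 5)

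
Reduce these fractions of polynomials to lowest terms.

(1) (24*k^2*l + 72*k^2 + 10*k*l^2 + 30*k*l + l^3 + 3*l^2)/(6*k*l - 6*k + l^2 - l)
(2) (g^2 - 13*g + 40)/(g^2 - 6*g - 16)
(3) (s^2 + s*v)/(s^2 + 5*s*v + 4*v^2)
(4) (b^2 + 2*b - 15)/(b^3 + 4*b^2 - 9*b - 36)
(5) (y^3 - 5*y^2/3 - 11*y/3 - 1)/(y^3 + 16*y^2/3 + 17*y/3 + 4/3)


(1) = (4*k*l + 12*k + l^2 + 3*l)/(l - 1)
(2) = (g - 5)/(g + 2)
(3) = s/(s + 4*v)
(4) = (b + 5)/(b^2 + 7*b + 12)
(5) = (y - 3)/(y + 4)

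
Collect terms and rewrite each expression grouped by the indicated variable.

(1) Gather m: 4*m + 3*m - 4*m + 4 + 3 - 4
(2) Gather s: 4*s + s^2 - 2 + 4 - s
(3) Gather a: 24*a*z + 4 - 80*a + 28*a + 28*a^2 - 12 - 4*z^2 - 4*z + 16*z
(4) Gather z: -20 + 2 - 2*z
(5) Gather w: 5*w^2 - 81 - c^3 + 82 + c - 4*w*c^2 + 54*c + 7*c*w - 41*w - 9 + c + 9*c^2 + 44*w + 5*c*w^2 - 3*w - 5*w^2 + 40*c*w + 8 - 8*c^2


(1) = 3*m + 3
(2) = s^2 + 3*s + 2
(3) = 28*a^2 + a*(24*z - 52) - 4*z^2 + 12*z - 8
(4) = -2*z - 18
(5) = -c^3 + c^2 + 5*c*w^2 + 56*c + w*(-4*c^2 + 47*c)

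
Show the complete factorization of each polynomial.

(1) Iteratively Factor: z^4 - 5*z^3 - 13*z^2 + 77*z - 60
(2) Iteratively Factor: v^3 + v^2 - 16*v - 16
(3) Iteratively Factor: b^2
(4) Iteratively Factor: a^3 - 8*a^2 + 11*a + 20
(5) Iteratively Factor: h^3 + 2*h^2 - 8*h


(1) = (z - 5)*(z^3 - 13*z + 12) = (z - 5)*(z - 3)*(z^2 + 3*z - 4) = (z - 5)*(z - 3)*(z + 4)*(z - 1)
(2) = (v + 1)*(v^2 - 16) = (v + 1)*(v + 4)*(v - 4)
(3) = (b)*(b)
(4) = (a - 4)*(a^2 - 4*a - 5) = (a - 5)*(a - 4)*(a + 1)
(5) = (h + 4)*(h^2 - 2*h) = h*(h + 4)*(h - 2)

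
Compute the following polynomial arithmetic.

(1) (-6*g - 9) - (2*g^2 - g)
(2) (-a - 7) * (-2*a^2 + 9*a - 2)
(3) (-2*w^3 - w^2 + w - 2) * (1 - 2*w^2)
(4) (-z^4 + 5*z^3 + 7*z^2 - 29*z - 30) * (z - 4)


(1) = -2*g^2 - 5*g - 9
(2) = 2*a^3 + 5*a^2 - 61*a + 14
(3) = 4*w^5 + 2*w^4 - 4*w^3 + 3*w^2 + w - 2
(4) = -z^5 + 9*z^4 - 13*z^3 - 57*z^2 + 86*z + 120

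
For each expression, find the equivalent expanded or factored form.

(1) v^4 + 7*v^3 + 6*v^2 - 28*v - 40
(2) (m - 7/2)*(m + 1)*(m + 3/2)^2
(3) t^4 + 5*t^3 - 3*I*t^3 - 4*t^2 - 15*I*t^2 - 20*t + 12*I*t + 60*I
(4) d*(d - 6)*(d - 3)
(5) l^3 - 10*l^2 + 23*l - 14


(1) = (v - 2)*(v + 2)^2*(v + 5)
(2) = m^4 + m^3/2 - 35*m^2/4 - 129*m/8 - 63/8
(3) = (t - 2)*(t + 2)*(t + 5)*(t - 3*I)
(4) = d^3 - 9*d^2 + 18*d
(5) = (l - 7)*(l - 2)*(l - 1)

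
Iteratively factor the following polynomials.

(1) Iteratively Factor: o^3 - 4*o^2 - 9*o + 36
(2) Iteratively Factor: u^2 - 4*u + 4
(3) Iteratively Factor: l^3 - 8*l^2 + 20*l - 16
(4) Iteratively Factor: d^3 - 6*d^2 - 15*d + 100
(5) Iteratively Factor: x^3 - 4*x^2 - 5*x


(1) = (o + 3)*(o^2 - 7*o + 12) = (o - 3)*(o + 3)*(o - 4)
(2) = (u - 2)*(u - 2)
(3) = (l - 4)*(l^2 - 4*l + 4) = (l - 4)*(l - 2)*(l - 2)
(4) = (d + 4)*(d^2 - 10*d + 25) = (d - 5)*(d + 4)*(d - 5)
(5) = (x - 5)*(x^2 + x) = (x - 5)*(x + 1)*(x)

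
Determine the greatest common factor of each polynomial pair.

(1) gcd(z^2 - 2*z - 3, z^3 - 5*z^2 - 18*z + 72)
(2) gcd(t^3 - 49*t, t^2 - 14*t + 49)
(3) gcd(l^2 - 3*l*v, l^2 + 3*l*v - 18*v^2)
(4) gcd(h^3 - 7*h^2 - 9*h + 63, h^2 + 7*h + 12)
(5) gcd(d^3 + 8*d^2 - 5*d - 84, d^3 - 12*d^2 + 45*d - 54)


(1) = z - 3
(2) = gcd(t*(t - 7)*(t + 7), (t - 7)^2) = t - 7
(3) = gcd(l*(l - 3*v), (l - 3*v)*(l + 6*v)) = -l + 3*v
(4) = h + 3
(5) = d - 3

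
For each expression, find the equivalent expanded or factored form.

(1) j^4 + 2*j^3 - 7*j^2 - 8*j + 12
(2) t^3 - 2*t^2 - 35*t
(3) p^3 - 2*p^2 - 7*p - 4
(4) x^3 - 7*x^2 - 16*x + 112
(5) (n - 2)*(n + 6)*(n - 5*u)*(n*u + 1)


(1) = (j - 2)*(j - 1)*(j + 2)*(j + 3)
(2) = t*(t - 7)*(t + 5)
(3) = (p - 4)*(p + 1)^2
(4) = (x - 7)*(x - 4)*(x + 4)
(5) = n^4*u - 5*n^3*u^2 + 4*n^3*u + n^3 - 20*n^2*u^2 - 17*n^2*u + 4*n^2 + 60*n*u^2 - 20*n*u - 12*n + 60*u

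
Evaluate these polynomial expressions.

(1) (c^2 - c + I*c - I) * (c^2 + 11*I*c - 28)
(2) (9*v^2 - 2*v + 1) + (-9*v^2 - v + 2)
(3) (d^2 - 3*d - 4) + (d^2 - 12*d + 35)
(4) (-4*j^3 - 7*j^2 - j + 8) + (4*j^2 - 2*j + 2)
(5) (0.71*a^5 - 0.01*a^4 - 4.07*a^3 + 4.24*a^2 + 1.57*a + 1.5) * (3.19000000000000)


(1) = c^4 - c^3 + 12*I*c^3 - 39*c^2 - 12*I*c^2 + 39*c - 28*I*c + 28*I
(2) = 3 - 3*v
(3) = 2*d^2 - 15*d + 31
(4) = -4*j^3 - 3*j^2 - 3*j + 10
(5) = 2.2649*a^5 - 0.0319*a^4 - 12.9833*a^3 + 13.5256*a^2 + 5.0083*a + 4.785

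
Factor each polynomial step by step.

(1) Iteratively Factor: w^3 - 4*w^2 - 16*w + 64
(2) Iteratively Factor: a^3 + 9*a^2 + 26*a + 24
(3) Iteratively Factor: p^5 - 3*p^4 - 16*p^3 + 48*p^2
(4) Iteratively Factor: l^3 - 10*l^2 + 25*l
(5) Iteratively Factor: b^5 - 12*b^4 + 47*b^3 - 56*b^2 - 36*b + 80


(1) = (w - 4)*(w^2 - 16) = (w - 4)^2*(w + 4)
(2) = (a + 4)*(a^2 + 5*a + 6) = (a + 2)*(a + 4)*(a + 3)
(3) = (p - 4)*(p^4 + p^3 - 12*p^2) = p*(p - 4)*(p^3 + p^2 - 12*p) = p^2*(p - 4)*(p^2 + p - 12) = p^2*(p - 4)*(p - 3)*(p + 4)
(4) = (l - 5)*(l^2 - 5*l) = l*(l - 5)*(l - 5)
(5) = (b + 1)*(b^4 - 13*b^3 + 60*b^2 - 116*b + 80) = (b - 2)*(b + 1)*(b^3 - 11*b^2 + 38*b - 40) = (b - 4)*(b - 2)*(b + 1)*(b^2 - 7*b + 10) = (b - 4)*(b - 2)^2*(b + 1)*(b - 5)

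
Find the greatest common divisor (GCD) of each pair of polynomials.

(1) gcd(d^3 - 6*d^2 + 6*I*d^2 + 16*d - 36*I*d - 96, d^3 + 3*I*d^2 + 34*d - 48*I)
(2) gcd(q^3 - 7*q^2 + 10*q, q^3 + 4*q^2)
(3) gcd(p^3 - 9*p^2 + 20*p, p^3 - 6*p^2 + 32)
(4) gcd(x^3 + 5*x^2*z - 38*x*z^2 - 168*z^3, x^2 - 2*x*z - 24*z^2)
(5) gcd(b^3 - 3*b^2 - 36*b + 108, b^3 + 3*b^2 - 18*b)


(1) = gcd((d - 6)*(d - 2*I)*(d + 8*I), (d - 3*I)*(d - 2*I)*(d + 8*I)) = d^2 + 6*I*d + 16
(2) = gcd(q*(q - 5)*(q - 2), q^2*(q + 4)) = q
(3) = p - 4
(4) = gcd((x - 6*z)*(x + 4*z)*(x + 7*z), (x - 6*z)*(x + 4*z)) = x^2 - 2*x*z - 24*z^2
(5) = b^2 + 3*b - 18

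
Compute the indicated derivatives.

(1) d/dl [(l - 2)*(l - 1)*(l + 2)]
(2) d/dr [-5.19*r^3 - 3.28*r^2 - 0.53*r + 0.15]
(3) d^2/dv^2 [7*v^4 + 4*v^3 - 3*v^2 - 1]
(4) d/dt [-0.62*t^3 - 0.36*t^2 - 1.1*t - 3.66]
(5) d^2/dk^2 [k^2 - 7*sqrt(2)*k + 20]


(1) = 3*l^2 - 2*l - 4
(2) = -15.57*r^2 - 6.56*r - 0.53
(3) = 84*v^2 + 24*v - 6
(4) = -1.86*t^2 - 0.72*t - 1.1
(5) = 2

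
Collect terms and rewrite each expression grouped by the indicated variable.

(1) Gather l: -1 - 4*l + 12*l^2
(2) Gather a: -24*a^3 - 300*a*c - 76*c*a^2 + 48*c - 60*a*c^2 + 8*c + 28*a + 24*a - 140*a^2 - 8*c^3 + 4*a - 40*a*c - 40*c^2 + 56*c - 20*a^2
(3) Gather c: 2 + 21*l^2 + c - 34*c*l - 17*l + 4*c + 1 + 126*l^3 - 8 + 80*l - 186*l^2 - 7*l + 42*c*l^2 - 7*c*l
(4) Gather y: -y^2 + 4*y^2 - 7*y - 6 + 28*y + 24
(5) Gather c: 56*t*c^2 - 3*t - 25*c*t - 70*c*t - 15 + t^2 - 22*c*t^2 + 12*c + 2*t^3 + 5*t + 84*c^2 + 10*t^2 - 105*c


(1) = 12*l^2 - 4*l - 1
(2) = -24*a^3 + a^2*(-76*c - 160) + a*(-60*c^2 - 340*c + 56) - 8*c^3 - 40*c^2 + 112*c
(3) = c*(42*l^2 - 41*l + 5) + 126*l^3 - 165*l^2 + 56*l - 5
(4) = 3*y^2 + 21*y + 18
(5) = c^2*(56*t + 84) + c*(-22*t^2 - 95*t - 93) + 2*t^3 + 11*t^2 + 2*t - 15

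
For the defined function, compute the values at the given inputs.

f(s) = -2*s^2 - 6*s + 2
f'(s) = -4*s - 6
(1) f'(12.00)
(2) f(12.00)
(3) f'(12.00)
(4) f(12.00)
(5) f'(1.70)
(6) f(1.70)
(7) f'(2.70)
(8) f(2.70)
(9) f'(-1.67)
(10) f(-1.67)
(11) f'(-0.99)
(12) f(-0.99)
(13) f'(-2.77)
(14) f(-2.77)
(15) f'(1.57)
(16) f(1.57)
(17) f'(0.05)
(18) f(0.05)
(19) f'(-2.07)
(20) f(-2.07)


(1) = -54.00
(2) = -358.00
(3) = -54.00
(4) = -358.00
(5) = -12.80
(6) = -13.98
(7) = -16.80
(8) = -28.78
(9) = 0.68
(10) = 6.44
(11) = -2.04
(12) = 5.98
(13) = 5.08
(14) = 3.27
(15) = -12.28
(16) = -12.35
(17) = -6.20
(18) = 1.70
(19) = 2.28
(20) = 5.85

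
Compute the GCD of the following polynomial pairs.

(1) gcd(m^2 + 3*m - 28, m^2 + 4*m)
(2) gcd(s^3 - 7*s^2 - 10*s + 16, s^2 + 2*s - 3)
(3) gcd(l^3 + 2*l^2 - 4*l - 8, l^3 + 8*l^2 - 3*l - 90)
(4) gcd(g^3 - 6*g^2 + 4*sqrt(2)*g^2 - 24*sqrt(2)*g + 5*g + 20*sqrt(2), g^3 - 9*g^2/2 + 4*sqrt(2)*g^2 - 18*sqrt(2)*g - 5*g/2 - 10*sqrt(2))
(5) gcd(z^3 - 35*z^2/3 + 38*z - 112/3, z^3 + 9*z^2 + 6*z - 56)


(1) = gcd((m - 4)*(m + 7), m*(m + 4)) = 1
(2) = gcd((s - 8)*(s - 1)*(s + 2), (s - 1)*(s + 3)) = s - 1
(3) = gcd((l - 2)*(l + 2)^2, (l - 3)*(l + 5)*(l + 6)) = 1
(4) = gcd((g - 5)*(g - 1)*(g + 4*sqrt(2)), (g - 5)*(g + 1/2)*(g + 4*sqrt(2))) = g^2 + g*(-5 + 4*sqrt(2)) - 20*sqrt(2)
(5) = gcd((z - 7)*(z - 8/3)*(z - 2), (z - 2)*(z + 4)*(z + 7)) = z - 2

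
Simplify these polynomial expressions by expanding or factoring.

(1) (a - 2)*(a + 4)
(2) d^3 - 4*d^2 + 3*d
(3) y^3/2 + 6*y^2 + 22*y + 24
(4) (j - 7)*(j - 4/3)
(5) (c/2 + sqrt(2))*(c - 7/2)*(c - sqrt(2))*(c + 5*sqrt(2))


(1) = a^2 + 2*a - 8
(2) = d*(d - 3)*(d - 1)
(3) = (y/2 + 1)*(y + 4)*(y + 6)
(4) = j^2 - 25*j/3 + 28/3
(5) = c^4/2 - 7*c^3/4 + 3*sqrt(2)*c^3 - 21*sqrt(2)*c^2/2 + 3*c^2 - 10*sqrt(2)*c - 21*c/2 + 35*sqrt(2)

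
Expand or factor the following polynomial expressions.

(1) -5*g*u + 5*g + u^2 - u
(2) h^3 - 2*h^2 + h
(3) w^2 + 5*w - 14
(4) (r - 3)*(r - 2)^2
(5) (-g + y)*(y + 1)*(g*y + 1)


(1) = (-5*g + u)*(u - 1)
(2) = h*(h - 1)^2
(3) = (w - 2)*(w + 7)
(4) = r^3 - 7*r^2 + 16*r - 12
(5) = -g^2*y^2 - g^2*y + g*y^3 + g*y^2 - g*y - g + y^2 + y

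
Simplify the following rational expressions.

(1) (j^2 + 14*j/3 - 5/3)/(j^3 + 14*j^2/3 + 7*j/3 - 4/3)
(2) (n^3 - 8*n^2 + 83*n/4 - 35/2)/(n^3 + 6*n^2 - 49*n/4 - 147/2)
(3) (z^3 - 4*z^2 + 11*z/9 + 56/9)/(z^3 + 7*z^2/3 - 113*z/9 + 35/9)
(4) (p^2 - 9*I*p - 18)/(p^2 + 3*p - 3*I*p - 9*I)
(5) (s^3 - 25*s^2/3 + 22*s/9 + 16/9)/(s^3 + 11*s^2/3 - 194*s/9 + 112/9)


(1) = (j + 5)/(j^2 + 5*j + 4)
(2) = (2*n^2 - 9*n + 10)/(2*n^2 + 19*n + 42)
(3) = (3*z^2 - 5*z - 8)/(3*z^2 + 14*z - 5)
(4) = (p - 6*I)/(p + 3)
(5) = (3*s^2 - 23*s - 8)/(3*s^2 + 13*s - 56)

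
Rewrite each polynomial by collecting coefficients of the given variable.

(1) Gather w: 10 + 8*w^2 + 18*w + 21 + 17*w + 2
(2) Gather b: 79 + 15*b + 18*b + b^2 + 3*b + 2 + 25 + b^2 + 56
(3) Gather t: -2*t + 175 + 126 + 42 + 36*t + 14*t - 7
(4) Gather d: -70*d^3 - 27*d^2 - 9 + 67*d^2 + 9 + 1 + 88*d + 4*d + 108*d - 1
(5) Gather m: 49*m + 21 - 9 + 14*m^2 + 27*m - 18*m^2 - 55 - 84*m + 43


(1) = 8*w^2 + 35*w + 33
(2) = 2*b^2 + 36*b + 162
(3) = 48*t + 336
(4) = -70*d^3 + 40*d^2 + 200*d
(5) = -4*m^2 - 8*m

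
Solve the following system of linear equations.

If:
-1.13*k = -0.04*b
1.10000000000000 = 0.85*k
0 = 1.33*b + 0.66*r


Then:
b = 36.56
k = 1.29
r = -73.67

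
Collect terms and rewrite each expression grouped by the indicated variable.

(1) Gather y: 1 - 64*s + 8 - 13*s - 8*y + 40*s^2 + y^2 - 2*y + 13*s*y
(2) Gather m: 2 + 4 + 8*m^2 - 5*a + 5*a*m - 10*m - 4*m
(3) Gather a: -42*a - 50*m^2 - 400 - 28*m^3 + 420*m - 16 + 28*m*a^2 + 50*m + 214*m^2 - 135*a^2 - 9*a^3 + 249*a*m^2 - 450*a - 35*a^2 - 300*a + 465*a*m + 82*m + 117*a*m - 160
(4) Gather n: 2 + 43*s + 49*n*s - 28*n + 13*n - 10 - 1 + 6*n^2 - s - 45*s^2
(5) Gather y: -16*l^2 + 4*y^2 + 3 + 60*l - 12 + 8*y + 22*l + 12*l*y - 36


(1) = 40*s^2 - 77*s + y^2 + y*(13*s - 10) + 9
(2) = -5*a + 8*m^2 + m*(5*a - 14) + 6
(3) = -9*a^3 + a^2*(28*m - 170) + a*(249*m^2 + 582*m - 792) - 28*m^3 + 164*m^2 + 552*m - 576
(4) = 6*n^2 + n*(49*s - 15) - 45*s^2 + 42*s - 9
(5) = -16*l^2 + 82*l + 4*y^2 + y*(12*l + 8) - 45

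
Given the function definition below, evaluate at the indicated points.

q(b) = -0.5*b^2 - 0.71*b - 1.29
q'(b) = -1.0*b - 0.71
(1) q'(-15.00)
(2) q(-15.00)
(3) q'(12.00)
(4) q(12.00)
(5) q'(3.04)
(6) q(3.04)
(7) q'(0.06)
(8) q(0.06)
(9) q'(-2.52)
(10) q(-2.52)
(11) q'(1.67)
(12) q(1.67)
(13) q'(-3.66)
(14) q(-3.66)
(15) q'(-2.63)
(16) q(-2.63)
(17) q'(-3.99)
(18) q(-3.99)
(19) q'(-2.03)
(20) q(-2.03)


(1) = 14.29
(2) = -103.14
(3) = -12.71
(4) = -81.81
(5) = -3.75
(6) = -8.07
(7) = -0.77
(8) = -1.33
(9) = 1.81
(10) = -2.68
(11) = -2.38
(12) = -3.87
(13) = 2.95
(14) = -5.39
(15) = 1.92
(16) = -2.88
(17) = 3.28
(18) = -6.42
(19) = 1.32
(20) = -1.91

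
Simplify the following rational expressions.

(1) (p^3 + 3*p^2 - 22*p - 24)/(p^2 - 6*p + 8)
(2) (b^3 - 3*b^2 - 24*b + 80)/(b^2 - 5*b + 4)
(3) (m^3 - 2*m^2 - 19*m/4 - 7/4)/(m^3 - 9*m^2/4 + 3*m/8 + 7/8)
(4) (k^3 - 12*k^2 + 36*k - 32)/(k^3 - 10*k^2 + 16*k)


(1) = (p^2 + 7*p + 6)/(p - 2)
(2) = (b^2 + b - 20)/(b - 1)
(3) = (4*m^2 - 10*m - 14)/(4*m^2 - 11*m + 7)
(4) = (k - 2)/k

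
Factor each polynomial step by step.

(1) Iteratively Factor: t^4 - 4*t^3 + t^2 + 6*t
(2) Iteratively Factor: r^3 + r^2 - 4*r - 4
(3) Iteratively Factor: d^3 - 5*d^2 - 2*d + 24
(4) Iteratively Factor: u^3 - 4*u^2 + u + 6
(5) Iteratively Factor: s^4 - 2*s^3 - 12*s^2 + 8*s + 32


(1) = (t)*(t^3 - 4*t^2 + t + 6) = t*(t - 3)*(t^2 - t - 2) = t*(t - 3)*(t + 1)*(t - 2)
(2) = (r - 2)*(r^2 + 3*r + 2) = (r - 2)*(r + 2)*(r + 1)
(3) = (d - 3)*(d^2 - 2*d - 8) = (d - 4)*(d - 3)*(d + 2)
(4) = (u + 1)*(u^2 - 5*u + 6) = (u - 2)*(u + 1)*(u - 3)
(5) = (s - 4)*(s^3 + 2*s^2 - 4*s - 8) = (s - 4)*(s - 2)*(s^2 + 4*s + 4) = (s - 4)*(s - 2)*(s + 2)*(s + 2)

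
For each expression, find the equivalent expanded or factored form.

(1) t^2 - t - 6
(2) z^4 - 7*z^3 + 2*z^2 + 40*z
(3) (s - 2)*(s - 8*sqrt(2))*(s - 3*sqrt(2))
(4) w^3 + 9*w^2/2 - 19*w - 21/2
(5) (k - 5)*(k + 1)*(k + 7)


(1) = (t - 3)*(t + 2)
(2) = z*(z - 5)*(z - 4)*(z + 2)
(3) = s^3 - 11*sqrt(2)*s^2 - 2*s^2 + 22*sqrt(2)*s + 48*s - 96
(4) = (w - 3)*(w + 1/2)*(w + 7)
(5) = k^3 + 3*k^2 - 33*k - 35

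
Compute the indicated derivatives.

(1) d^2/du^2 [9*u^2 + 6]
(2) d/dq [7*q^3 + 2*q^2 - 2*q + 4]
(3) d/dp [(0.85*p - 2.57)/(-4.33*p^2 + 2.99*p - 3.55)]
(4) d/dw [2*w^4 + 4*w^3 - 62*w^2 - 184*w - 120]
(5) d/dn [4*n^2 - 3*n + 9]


(1) = 18
(2) = 21*q^2 + 4*q - 2
(3) = (3.6805*p^2 - 22.2562*p + 4.6668)/(18.7489*p^4 - 25.8934*p^3 + 39.6831*p^2 - 21.229*p + 12.6025)
(4) = 8*w^3 + 12*w^2 - 124*w - 184
(5) = 8*n - 3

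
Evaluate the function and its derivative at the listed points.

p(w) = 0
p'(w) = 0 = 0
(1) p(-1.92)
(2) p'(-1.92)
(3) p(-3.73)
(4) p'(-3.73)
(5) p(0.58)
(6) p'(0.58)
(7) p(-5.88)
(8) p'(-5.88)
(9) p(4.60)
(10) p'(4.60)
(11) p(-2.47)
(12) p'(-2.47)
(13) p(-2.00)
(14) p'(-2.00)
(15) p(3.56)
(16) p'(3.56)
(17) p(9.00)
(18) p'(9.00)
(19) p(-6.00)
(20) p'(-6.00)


(1) = 0.00
(2) = 0.00
(3) = 0.00
(4) = 0.00
(5) = 0.00
(6) = 0.00
(7) = 0.00
(8) = 0.00
(9) = 0.00
(10) = 0.00
(11) = 0.00
(12) = 0.00
(13) = 0.00
(14) = 0.00
(15) = 0.00
(16) = 0.00
(17) = 0.00
(18) = 0.00
(19) = 0.00
(20) = 0.00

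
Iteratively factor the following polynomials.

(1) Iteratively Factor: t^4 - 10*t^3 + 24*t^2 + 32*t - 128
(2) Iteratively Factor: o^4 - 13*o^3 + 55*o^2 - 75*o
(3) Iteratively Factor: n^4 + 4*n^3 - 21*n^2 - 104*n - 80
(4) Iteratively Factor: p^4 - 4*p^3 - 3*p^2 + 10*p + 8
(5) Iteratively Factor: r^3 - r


(1) = (t - 4)*(t^3 - 6*t^2 + 32) = (t - 4)*(t + 2)*(t^2 - 8*t + 16) = (t - 4)^2*(t + 2)*(t - 4)
(2) = (o - 5)*(o^3 - 8*o^2 + 15*o) = (o - 5)^2*(o^2 - 3*o) = (o - 5)^2*(o - 3)*(o)
(3) = (n + 1)*(n^3 + 3*n^2 - 24*n - 80) = (n + 1)*(n + 4)*(n^2 - n - 20) = (n + 1)*(n + 4)^2*(n - 5)
(4) = (p + 1)*(p^3 - 5*p^2 + 2*p + 8) = (p - 2)*(p + 1)*(p^2 - 3*p - 4) = (p - 4)*(p - 2)*(p + 1)*(p + 1)
(5) = (r)*(r^2 - 1) = r*(r + 1)*(r - 1)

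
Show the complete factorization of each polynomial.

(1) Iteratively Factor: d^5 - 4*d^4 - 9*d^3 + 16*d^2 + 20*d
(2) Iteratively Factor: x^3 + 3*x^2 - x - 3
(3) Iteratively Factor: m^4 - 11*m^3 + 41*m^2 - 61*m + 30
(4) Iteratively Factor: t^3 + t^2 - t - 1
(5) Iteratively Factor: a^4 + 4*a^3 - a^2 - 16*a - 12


(1) = (d + 2)*(d^4 - 6*d^3 + 3*d^2 + 10*d) = (d + 1)*(d + 2)*(d^3 - 7*d^2 + 10*d) = d*(d + 1)*(d + 2)*(d^2 - 7*d + 10) = d*(d - 2)*(d + 1)*(d + 2)*(d - 5)
(2) = (x + 3)*(x^2 - 1) = (x - 1)*(x + 3)*(x + 1)
(3) = (m - 1)*(m^3 - 10*m^2 + 31*m - 30) = (m - 3)*(m - 1)*(m^2 - 7*m + 10) = (m - 3)*(m - 2)*(m - 1)*(m - 5)
(4) = (t + 1)*(t^2 - 1) = (t + 1)^2*(t - 1)
(5) = (a + 3)*(a^3 + a^2 - 4*a - 4) = (a - 2)*(a + 3)*(a^2 + 3*a + 2) = (a - 2)*(a + 1)*(a + 3)*(a + 2)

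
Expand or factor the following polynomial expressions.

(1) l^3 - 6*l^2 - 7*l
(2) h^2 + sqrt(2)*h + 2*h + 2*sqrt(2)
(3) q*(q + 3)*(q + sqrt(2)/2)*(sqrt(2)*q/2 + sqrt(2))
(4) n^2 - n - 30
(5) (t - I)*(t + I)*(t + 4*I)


(1) = l*(l - 7)*(l + 1)
(2) = (h + 2)*(h + sqrt(2))
(3) = sqrt(2)*q^4/2 + q^3/2 + 5*sqrt(2)*q^3/2 + 5*q^2/2 + 3*sqrt(2)*q^2 + 3*q
(4) = (n - 6)*(n + 5)
(5) = t^3 + 4*I*t^2 + t + 4*I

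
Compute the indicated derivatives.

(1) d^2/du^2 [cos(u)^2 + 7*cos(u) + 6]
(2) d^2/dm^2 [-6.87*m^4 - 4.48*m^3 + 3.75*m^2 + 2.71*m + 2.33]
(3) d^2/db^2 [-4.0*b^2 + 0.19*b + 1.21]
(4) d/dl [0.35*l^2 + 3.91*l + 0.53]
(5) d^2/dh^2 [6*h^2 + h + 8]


(1) = -7*cos(u) - 2*cos(2*u)
(2) = -82.44*m^2 - 26.88*m + 7.5
(3) = -8.00000000000000
(4) = 0.7*l + 3.91
(5) = 12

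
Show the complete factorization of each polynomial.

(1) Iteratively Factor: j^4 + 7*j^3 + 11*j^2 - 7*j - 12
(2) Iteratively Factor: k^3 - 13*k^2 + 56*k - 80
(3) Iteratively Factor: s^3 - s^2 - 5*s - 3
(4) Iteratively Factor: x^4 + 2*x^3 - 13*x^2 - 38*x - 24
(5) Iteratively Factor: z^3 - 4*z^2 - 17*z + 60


(1) = (j + 3)*(j^3 + 4*j^2 - j - 4) = (j + 1)*(j + 3)*(j^2 + 3*j - 4) = (j - 1)*(j + 1)*(j + 3)*(j + 4)
(2) = (k - 4)*(k^2 - 9*k + 20) = (k - 4)^2*(k - 5)
(3) = (s + 1)*(s^2 - 2*s - 3) = (s + 1)^2*(s - 3)
(4) = (x + 2)*(x^3 - 13*x - 12) = (x + 1)*(x + 2)*(x^2 - x - 12) = (x + 1)*(x + 2)*(x + 3)*(x - 4)
(5) = (z + 4)*(z^2 - 8*z + 15) = (z - 5)*(z + 4)*(z - 3)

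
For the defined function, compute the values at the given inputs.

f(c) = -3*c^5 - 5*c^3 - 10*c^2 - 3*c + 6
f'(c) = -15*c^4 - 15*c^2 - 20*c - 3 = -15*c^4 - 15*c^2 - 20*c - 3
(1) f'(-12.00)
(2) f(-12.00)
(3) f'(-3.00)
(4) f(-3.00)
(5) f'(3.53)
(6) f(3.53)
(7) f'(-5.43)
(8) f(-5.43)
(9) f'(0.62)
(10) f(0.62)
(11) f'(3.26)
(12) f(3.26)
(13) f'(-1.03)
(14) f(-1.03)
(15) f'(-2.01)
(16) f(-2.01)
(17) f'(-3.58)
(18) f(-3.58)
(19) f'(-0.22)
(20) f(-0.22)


(1) = -312963.00
(2) = 753738.00
(3) = -1293.00
(4) = 789.00
(5) = -2589.62
(6) = -1993.49
(7) = -13377.06
(8) = 14689.82
(9) = -23.38
(10) = -1.17
(11) = -1921.80
(12) = -1387.90
(13) = -15.20
(14) = 7.42
(15) = -268.24
(16) = 110.66
(17) = -2587.55
(18) = 1882.14
(19) = 0.64
(20) = 6.23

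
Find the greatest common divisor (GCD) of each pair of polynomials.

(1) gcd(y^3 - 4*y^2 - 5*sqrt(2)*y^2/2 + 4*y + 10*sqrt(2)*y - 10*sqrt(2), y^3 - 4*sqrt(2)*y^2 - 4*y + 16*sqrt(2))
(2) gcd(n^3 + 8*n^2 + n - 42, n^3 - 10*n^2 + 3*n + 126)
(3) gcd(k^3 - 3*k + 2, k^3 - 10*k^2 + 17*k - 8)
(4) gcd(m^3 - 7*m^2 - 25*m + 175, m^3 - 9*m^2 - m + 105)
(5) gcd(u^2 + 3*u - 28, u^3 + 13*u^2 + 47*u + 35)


(1) = gcd((y - 2)^2*(y - 5*sqrt(2)/2), (y - 2)*(y + 2)*(y - 4*sqrt(2))) = y - 2
(2) = n + 3
(3) = k^2 - 2*k + 1
(4) = gcd((m - 7)*(m - 5)*(m + 5), (m - 7)*(m - 5)*(m + 3)) = m^2 - 12*m + 35
(5) = gcd((u - 4)*(u + 7), (u + 1)*(u + 5)*(u + 7)) = u + 7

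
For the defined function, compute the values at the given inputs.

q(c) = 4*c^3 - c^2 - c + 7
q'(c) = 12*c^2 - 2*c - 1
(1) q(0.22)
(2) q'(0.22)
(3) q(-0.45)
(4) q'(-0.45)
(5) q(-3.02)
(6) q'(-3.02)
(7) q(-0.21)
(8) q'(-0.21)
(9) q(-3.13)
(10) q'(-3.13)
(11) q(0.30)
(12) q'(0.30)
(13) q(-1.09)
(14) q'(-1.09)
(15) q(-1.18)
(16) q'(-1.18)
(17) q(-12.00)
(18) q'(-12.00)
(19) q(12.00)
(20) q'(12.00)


(1) = 6.77
(2) = -0.86
(3) = 6.88
(4) = 2.33
(5) = -109.27
(6) = 114.48
(7) = 7.13
(8) = -0.05
(9) = -122.32
(10) = 122.82
(11) = 6.72
(12) = -0.52
(13) = 1.72
(14) = 15.44
(15) = 0.22
(16) = 18.07
(17) = -7037.00
(18) = 1751.00
(19) = 6763.00
(20) = 1703.00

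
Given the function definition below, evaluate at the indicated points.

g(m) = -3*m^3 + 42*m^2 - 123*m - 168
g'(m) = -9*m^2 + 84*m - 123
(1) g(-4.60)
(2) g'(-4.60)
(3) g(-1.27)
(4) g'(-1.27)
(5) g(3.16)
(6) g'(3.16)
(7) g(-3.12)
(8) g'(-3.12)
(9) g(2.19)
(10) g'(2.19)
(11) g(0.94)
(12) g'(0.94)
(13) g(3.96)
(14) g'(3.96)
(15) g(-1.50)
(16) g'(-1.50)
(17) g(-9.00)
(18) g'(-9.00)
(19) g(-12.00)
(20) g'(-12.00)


(1) = 1578.53
(2) = -699.84
(3) = 62.10
(4) = -244.20
(5) = -231.95
(6) = 52.57
(7) = 715.72
(8) = -472.69
(9) = -267.44
(10) = 17.80
(11) = -249.00
(12) = -51.99
(13) = -182.75
(14) = 68.51
(15) = 121.12
(16) = -269.25
(17) = 6528.00
(18) = -1608.00
(19) = 12540.00
(20) = -2427.00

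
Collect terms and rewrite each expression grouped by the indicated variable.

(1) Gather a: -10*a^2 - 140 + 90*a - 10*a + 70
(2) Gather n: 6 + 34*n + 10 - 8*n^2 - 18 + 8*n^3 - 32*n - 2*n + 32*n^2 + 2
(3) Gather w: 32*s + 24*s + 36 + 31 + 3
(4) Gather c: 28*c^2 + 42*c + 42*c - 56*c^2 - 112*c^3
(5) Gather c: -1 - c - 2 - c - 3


(1) = -10*a^2 + 80*a - 70
(2) = 8*n^3 + 24*n^2
(3) = 56*s + 70
(4) = -112*c^3 - 28*c^2 + 84*c
(5) = -2*c - 6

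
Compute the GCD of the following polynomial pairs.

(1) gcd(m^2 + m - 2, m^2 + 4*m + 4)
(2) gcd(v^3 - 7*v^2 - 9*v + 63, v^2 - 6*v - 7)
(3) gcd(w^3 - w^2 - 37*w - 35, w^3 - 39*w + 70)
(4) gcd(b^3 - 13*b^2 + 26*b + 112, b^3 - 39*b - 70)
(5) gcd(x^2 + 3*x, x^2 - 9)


(1) = gcd((m - 1)*(m + 2), (m + 2)^2) = m + 2
(2) = gcd((v - 7)*(v - 3)*(v + 3), (v - 7)*(v + 1)) = v - 7
(3) = gcd((w - 7)*(w + 1)*(w + 5), (w - 5)*(w - 2)*(w + 7)) = 1
(4) = gcd((b - 8)*(b - 7)*(b + 2), (b - 7)*(b + 2)*(b + 5)) = b^2 - 5*b - 14
(5) = x + 3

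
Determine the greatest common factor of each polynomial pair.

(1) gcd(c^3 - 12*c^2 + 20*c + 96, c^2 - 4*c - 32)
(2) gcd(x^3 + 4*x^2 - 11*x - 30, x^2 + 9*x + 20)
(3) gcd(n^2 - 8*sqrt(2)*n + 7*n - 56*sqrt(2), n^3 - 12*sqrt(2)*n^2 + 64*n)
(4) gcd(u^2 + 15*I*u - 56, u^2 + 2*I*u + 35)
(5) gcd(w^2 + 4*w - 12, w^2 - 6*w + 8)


(1) = c - 8
(2) = gcd((x - 3)*(x + 2)*(x + 5), (x + 4)*(x + 5)) = x + 5
(3) = n - 8*sqrt(2)
(4) = gcd((u + 7*I)*(u + 8*I), (u - 5*I)*(u + 7*I)) = u + 7*I
(5) = w - 2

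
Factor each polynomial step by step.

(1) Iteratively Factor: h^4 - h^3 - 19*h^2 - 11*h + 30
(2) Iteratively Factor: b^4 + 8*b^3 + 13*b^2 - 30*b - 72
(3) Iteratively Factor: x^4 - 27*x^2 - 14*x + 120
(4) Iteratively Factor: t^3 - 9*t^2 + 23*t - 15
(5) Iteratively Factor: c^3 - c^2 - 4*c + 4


(1) = (h - 5)*(h^3 + 4*h^2 + h - 6) = (h - 5)*(h - 1)*(h^2 + 5*h + 6) = (h - 5)*(h - 1)*(h + 2)*(h + 3)
(2) = (b + 3)*(b^3 + 5*b^2 - 2*b - 24) = (b + 3)^2*(b^2 + 2*b - 8) = (b + 3)^2*(b + 4)*(b - 2)
(3) = (x - 2)*(x^3 + 2*x^2 - 23*x - 60) = (x - 5)*(x - 2)*(x^2 + 7*x + 12) = (x - 5)*(x - 2)*(x + 4)*(x + 3)
(4) = (t - 1)*(t^2 - 8*t + 15) = (t - 5)*(t - 1)*(t - 3)
(5) = (c + 2)*(c^2 - 3*c + 2) = (c - 1)*(c + 2)*(c - 2)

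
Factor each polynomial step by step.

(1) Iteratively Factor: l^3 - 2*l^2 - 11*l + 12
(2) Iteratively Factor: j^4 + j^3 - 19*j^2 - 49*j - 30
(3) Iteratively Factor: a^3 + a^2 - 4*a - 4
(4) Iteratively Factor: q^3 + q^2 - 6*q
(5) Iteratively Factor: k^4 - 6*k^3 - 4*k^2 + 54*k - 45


(1) = (l - 4)*(l^2 + 2*l - 3) = (l - 4)*(l + 3)*(l - 1)
(2) = (j - 5)*(j^3 + 6*j^2 + 11*j + 6) = (j - 5)*(j + 2)*(j^2 + 4*j + 3) = (j - 5)*(j + 2)*(j + 3)*(j + 1)
(3) = (a - 2)*(a^2 + 3*a + 2) = (a - 2)*(a + 2)*(a + 1)
(4) = (q + 3)*(q^2 - 2*q) = q*(q + 3)*(q - 2)
(5) = (k - 3)*(k^3 - 3*k^2 - 13*k + 15) = (k - 5)*(k - 3)*(k^2 + 2*k - 3) = (k - 5)*(k - 3)*(k - 1)*(k + 3)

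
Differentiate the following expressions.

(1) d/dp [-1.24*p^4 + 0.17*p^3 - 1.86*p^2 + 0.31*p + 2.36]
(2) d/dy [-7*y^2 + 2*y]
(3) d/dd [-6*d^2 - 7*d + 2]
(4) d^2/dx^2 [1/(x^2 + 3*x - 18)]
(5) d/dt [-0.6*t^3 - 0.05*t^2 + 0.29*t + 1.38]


(1) = -4.96*p^3 + 0.51*p^2 - 3.72*p + 0.31
(2) = 2 - 14*y
(3) = -12*d - 7
(4) = 2*(-x^2 - 3*x + (2*x + 3)^2 + 18)/(x^2 + 3*x - 18)^3
(5) = -1.8*t^2 - 0.1*t + 0.29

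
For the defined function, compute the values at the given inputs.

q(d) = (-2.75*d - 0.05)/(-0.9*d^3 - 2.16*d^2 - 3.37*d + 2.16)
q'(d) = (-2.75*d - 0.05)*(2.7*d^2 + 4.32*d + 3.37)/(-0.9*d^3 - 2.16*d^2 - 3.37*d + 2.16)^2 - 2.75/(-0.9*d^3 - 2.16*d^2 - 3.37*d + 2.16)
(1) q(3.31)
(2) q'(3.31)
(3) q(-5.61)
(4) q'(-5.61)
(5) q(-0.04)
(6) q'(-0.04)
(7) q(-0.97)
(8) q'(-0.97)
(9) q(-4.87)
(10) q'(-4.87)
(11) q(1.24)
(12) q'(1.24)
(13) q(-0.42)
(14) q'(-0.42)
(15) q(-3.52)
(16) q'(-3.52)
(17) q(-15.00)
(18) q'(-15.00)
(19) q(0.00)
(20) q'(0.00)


(1) = 0.14
(2) = -0.06
(3) = 0.14
(4) = 0.05
(5) = 0.03
(6) = -1.16
(7) = 0.62
(8) = -0.40
(9) = 0.19
(10) = 0.08
(11) = 0.49
(12) = -0.51
(13) = 0.34
(14) = -0.63
(15) = 0.36
(16) = 0.19
(17) = 0.02
(18) = 0.00
(19) = -0.02
(20) = -1.31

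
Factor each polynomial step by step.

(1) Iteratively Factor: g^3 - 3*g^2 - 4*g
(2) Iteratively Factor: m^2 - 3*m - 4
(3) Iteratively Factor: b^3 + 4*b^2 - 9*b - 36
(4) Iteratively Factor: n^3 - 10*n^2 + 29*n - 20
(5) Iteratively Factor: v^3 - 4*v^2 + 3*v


(1) = (g + 1)*(g^2 - 4*g) = g*(g + 1)*(g - 4)
(2) = (m + 1)*(m - 4)
(3) = (b + 3)*(b^2 + b - 12) = (b - 3)*(b + 3)*(b + 4)
(4) = (n - 1)*(n^2 - 9*n + 20) = (n - 4)*(n - 1)*(n - 5)
(5) = (v - 3)*(v^2 - v) = (v - 3)*(v - 1)*(v)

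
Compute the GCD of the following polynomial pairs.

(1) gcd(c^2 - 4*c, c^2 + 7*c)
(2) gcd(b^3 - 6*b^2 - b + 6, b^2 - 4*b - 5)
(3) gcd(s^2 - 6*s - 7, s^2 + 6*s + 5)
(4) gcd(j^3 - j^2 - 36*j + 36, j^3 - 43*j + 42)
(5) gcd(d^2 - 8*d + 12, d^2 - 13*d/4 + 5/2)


(1) = c
(2) = gcd((b - 6)*(b - 1)*(b + 1), (b - 5)*(b + 1)) = b + 1
(3) = gcd((s - 7)*(s + 1), (s + 1)*(s + 5)) = s + 1
(4) = gcd((j - 6)*(j - 1)*(j + 6), (j - 6)*(j - 1)*(j + 7)) = j^2 - 7*j + 6
(5) = gcd((d - 6)*(d - 2), (d - 2)*(d - 5/4)) = d - 2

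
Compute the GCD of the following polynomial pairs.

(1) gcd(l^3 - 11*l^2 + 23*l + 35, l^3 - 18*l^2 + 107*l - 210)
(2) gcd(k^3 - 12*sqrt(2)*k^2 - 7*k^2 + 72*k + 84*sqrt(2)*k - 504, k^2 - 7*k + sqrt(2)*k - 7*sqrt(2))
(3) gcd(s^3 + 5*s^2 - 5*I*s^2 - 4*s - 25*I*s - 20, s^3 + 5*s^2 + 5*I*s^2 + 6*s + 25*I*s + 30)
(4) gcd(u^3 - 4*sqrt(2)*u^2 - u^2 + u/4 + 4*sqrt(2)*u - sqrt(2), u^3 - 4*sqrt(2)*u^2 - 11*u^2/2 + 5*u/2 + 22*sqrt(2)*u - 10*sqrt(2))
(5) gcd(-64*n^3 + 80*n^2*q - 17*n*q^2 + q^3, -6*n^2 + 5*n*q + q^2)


(1) = gcd((l - 7)*(l - 5)*(l + 1), (l - 7)*(l - 6)*(l - 5)) = l^2 - 12*l + 35
(2) = gcd((k - 7)*(k - 6*sqrt(2))^2, (k - 7)*(k + sqrt(2))) = k - 7
(3) = s^2 + s*(5 - I) - 5*I
(4) = gcd((u - 1/2)^2*(u - 4*sqrt(2)), (u - 5)*(u - 1/2)*(u - 4*sqrt(2))) = u^2 + u*(-4*sqrt(2) - 1/2) + 2*sqrt(2)
(5) = gcd((-8*n + q)^2*(-n + q), (-n + q)*(6*n + q)) = -n + q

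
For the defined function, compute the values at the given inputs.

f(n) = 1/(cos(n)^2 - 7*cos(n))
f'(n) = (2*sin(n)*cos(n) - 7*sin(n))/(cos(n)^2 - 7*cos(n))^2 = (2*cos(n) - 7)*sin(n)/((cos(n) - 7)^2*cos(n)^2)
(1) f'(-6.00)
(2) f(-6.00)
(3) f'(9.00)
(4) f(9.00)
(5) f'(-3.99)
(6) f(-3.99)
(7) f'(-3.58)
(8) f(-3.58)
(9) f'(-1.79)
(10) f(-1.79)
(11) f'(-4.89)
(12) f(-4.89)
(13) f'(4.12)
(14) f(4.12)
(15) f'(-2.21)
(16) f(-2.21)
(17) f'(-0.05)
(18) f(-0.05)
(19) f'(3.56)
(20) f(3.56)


(1) = -0.04
(2) = -0.17
(3) = -0.07
(4) = 0.14
(5) = -0.24
(6) = 0.20
(7) = -0.07
(8) = 0.14
(9) = 2.95
(10) = 0.64
(11) = -4.50
(12) = -0.83
(13) = 0.38
(14) = 0.24
(15) = 0.32
(16) = 0.22
(17) = 0.01
(18) = -0.17
(19) = 0.07
(20) = 0.14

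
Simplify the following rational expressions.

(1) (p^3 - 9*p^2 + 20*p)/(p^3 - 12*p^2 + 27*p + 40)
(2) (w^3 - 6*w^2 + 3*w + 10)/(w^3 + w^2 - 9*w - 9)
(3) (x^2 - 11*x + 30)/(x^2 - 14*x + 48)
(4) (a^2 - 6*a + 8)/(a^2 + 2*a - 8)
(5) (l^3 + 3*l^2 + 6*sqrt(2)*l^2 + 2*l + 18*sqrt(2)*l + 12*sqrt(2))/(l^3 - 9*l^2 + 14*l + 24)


(1) = (p^2 - 4*p)/(p^2 - 7*p - 8)
(2) = (w^2 - 7*w + 10)/(w^2 - 9)
(3) = (x - 5)/(x - 8)
(4) = (a - 4)/(a + 4)
(5) = (l^2 + l*(2 + 6*sqrt(2)) + 12*sqrt(2))/(l^2 - 10*l + 24)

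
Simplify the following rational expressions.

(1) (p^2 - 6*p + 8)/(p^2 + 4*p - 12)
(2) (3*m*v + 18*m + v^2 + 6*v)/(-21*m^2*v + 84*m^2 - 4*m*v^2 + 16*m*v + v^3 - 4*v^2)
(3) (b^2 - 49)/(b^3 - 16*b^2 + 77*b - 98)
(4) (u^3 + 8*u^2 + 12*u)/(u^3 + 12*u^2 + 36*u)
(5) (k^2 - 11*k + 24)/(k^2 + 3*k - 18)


(1) = (p - 4)/(p + 6)
(2) = (v + 6)/(-7*m*v + 28*m + v^2 - 4*v)
(3) = (b + 7)/(b^2 - 9*b + 14)
(4) = (u + 2)/(u + 6)
(5) = (k - 8)/(k + 6)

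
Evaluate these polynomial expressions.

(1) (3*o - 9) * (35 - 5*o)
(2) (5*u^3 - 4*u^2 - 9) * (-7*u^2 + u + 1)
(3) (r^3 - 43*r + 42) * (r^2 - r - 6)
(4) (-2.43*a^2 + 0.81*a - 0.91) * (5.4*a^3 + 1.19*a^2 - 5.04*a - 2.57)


(1) = -15*o^2 + 150*o - 315
(2) = -35*u^5 + 33*u^4 + u^3 + 59*u^2 - 9*u - 9
(3) = r^5 - r^4 - 49*r^3 + 85*r^2 + 216*r - 252
(4) = -13.122*a^5 + 1.4823*a^4 + 8.2971*a^3 + 1.0798*a^2 + 2.5047*a + 2.3387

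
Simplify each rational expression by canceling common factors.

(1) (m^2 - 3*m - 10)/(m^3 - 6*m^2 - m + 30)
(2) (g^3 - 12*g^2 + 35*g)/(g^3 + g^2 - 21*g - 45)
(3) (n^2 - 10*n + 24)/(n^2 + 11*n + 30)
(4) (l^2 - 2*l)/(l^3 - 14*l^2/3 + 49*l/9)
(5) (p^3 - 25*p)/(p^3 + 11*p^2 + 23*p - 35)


(1) = 1/(m - 3)
(2) = (g^2 - 7*g)/(g^2 + 6*g + 9)
(3) = (n^2 - 10*n + 24)/(n^2 + 11*n + 30)
(4) = (9*l - 18)/(9*l^2 - 42*l + 49)
(5) = (p^2 - 5*p)/(p^2 + 6*p - 7)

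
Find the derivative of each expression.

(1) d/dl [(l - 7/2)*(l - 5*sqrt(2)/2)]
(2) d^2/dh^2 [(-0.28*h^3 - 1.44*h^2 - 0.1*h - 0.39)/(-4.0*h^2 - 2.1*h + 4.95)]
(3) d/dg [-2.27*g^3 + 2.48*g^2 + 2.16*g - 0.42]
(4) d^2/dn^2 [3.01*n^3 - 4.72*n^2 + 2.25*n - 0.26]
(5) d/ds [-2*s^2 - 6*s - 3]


(1) = 2*l - 5*sqrt(2)/2 - 7/2
(2) = (-7.4344*h^3 + 191.0484*h^2 + 72.7002*h + 91.53)/(64.0*h^6 + 100.8*h^5 - 184.68*h^4 - 240.219*h^3 + 228.5415*h^2 + 154.36575*h - 121.287375)
(3) = -6.81*g^2 + 4.96*g + 2.16
(4) = 18.06*n - 9.44
(5) = -4*s - 6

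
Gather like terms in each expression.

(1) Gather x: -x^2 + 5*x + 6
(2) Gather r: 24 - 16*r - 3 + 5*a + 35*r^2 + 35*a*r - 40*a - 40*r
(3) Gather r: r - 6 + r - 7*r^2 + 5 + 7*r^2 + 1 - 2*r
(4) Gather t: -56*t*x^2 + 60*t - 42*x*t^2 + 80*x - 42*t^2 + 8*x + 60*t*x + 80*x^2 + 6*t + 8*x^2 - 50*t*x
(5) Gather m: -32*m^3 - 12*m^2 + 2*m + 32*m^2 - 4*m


(1) = -x^2 + 5*x + 6
(2) = -35*a + 35*r^2 + r*(35*a - 56) + 21
(3) = 0
(4) = t^2*(-42*x - 42) + t*(-56*x^2 + 10*x + 66) + 88*x^2 + 88*x
(5) = -32*m^3 + 20*m^2 - 2*m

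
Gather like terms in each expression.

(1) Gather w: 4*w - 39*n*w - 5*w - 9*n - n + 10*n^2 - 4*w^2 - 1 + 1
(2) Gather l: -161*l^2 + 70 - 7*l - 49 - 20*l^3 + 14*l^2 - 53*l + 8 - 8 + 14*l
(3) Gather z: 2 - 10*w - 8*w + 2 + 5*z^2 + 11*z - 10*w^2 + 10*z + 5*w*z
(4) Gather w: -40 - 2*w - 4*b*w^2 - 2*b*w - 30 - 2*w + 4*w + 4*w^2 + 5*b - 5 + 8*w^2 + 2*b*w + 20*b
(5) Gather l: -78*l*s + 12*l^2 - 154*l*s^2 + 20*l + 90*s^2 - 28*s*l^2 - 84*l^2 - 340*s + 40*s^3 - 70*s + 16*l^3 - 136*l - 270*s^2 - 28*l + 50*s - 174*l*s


(1) = 10*n^2 - 10*n - 4*w^2 + w*(-39*n - 1)
(2) = -20*l^3 - 147*l^2 - 46*l + 21
(3) = -10*w^2 - 18*w + 5*z^2 + z*(5*w + 21) + 4
(4) = 25*b + w^2*(12 - 4*b) - 75
(5) = 16*l^3 + l^2*(-28*s - 72) + l*(-154*s^2 - 252*s - 144) + 40*s^3 - 180*s^2 - 360*s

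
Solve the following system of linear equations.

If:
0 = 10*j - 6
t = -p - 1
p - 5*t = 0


Then:
j = 3/5
p = -5/6
t = -1/6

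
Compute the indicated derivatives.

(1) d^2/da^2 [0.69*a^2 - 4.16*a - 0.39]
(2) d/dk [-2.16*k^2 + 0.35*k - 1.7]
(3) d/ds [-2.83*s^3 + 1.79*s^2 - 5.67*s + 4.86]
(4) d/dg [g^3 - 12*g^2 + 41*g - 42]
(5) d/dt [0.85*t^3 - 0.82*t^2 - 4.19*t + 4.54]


(1) = 1.38000000000000
(2) = 0.35 - 4.32*k
(3) = -8.49*s^2 + 3.58*s - 5.67
(4) = 3*g^2 - 24*g + 41
(5) = 2.55*t^2 - 1.64*t - 4.19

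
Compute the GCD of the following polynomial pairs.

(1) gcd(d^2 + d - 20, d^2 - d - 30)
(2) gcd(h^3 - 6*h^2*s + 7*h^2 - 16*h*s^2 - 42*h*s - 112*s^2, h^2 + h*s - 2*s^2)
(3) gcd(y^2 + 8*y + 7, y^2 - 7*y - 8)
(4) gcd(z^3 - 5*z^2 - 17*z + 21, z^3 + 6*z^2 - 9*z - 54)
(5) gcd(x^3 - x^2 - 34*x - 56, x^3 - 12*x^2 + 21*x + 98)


(1) = gcd((d - 4)*(d + 5), (d - 6)*(d + 5)) = d + 5
(2) = gcd((h + 7)*(h - 8*s)*(h + 2*s), (h - s)*(h + 2*s)) = h + 2*s
(3) = gcd((y + 1)*(y + 7), (y - 8)*(y + 1)) = y + 1
(4) = z + 3
(5) = gcd((x - 7)*(x + 2)*(x + 4), (x - 7)^2*(x + 2)) = x^2 - 5*x - 14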